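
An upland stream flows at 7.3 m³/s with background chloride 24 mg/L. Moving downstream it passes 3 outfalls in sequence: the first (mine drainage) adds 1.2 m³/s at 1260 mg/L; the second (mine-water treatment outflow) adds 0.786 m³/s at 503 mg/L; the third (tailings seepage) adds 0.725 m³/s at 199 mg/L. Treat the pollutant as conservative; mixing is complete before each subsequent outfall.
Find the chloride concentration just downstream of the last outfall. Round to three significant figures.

222 mg/L

Below outfall 1: Q → 8.500 m³/s, C = (7.300·24.00 + 1.200·1260)/8.500 = 198.5 mg/L.
Below outfall 2: Q → 9.286 m³/s, C = (8.500·198.5 + 0.7860·503.0)/9.286 = 224.3 mg/L.
Below outfall 3: Q → 10.01 m³/s, C = (9.286·224.3 + 0.7250·199.0)/10.01 = 222.4 mg/L.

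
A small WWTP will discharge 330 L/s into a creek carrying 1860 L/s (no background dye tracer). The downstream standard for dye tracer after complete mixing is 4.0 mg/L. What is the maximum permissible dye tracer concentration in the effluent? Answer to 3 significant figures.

At the limit, (Qr·Cr + Qe·Cₑ)/(Qr + Qe) = 4.0:
Cₑ = (2190·4.0 − 1860·0) / 330.0 = 26.55 mg/L.

26.5 mg/L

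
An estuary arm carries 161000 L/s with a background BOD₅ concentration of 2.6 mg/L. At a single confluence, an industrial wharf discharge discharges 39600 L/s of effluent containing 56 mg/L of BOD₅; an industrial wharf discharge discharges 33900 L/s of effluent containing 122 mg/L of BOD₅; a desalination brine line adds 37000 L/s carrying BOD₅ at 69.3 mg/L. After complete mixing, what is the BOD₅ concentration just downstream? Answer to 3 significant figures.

34.4 mg/L

Mixed concentration C = ΣQC/ΣQ = (161000·2.600 + 39600·56.00 + 33900·122.0 + 37000·69.30) / 271500 = 9336000/271500 = 34.39 mg/L.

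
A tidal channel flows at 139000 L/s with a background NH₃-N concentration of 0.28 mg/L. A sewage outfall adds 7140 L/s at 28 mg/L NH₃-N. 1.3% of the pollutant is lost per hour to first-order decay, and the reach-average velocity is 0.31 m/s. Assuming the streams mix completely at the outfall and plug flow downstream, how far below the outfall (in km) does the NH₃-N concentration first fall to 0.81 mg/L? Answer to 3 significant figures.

59.9 km

After mixing, C = (139000·0.2800 + 7140·28.00) / 146100 = 238800/146100 = 1.634 mg/L.
1.3%/h lost → k = −ln(1 − 0.013) = 0.01309 h⁻¹.
Set 1.634·exp(−k·t) = 0.81 → t = ln(1.634/0.81)/k = 193100 s = 53.64 h.
Distance = v·t = 0.31·193100 = 59870 m = 59.87 km.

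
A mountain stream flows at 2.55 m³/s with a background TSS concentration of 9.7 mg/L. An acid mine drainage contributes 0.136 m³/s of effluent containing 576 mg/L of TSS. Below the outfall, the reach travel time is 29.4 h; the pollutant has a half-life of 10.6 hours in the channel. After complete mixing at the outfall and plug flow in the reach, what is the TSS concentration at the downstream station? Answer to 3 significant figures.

Mixed concentration C = ΣQC/ΣQ = (2.550·9.700 + 0.1360·576.0) / 2.686 = 103.1/2.686 = 38.37 mg/L.
Half-life 10.6 h → k = ln 2 / 10.6 = 0.06539 h⁻¹ = 1.569 d⁻¹.
Applying C = C₀e^(−kt): 38.37 × 0.1462 = 5.612 mg/L.

5.61 mg/L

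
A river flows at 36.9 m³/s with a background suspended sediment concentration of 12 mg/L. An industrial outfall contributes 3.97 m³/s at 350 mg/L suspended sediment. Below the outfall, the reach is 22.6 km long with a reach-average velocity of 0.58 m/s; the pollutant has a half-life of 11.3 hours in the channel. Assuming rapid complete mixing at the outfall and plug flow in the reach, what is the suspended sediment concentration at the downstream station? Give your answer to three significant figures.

23.1 mg/L

Flow-weighted average: C = (36.90·12.00 + 3.970·350.0) / 40.87 = 1832/40.87 = 44.83 mg/L.
Travel time t = 22.6·1000 / 0.58 = 38970 s = 10.82 h.
Half-life 11.3 h → k = ln 2 / 11.3 = 0.06134 h⁻¹ = 1.472 d⁻¹.
After decay, C = 44.83 × e^(−kt) = 44.83 × 0.5148 = 23.08 mg/L.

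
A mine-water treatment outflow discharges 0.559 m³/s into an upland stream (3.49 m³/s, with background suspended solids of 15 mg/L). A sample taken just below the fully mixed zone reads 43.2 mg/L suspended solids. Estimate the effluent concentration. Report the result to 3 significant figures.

Mass balance: 3.490·15.00 + 0.5590·Cₑ = 4.049·43.20
→ Cₑ = (4.049·43.20 − 3.490·15.00) / 0.5590 = 219.3 mg/L.

219 mg/L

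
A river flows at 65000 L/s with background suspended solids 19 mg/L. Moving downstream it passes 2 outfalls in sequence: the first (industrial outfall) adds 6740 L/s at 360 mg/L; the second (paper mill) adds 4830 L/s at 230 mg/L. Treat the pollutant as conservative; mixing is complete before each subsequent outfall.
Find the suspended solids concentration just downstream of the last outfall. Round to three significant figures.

Below outfall 1: Q → 71740 L/s, C = (65000·19.00 + 6740·360.0)/71740 = 51.04 mg/L.
Below outfall 2: Q → 76570 L/s, C = (71740·51.04 + 4830·230.0)/76570 = 62.33 mg/L.

62.3 mg/L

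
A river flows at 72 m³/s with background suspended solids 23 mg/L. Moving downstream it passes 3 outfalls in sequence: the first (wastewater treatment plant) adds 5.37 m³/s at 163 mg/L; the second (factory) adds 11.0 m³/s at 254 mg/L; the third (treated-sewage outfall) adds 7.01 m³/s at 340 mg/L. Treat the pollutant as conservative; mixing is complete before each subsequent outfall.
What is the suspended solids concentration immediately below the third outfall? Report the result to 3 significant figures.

Outfall 1: combined Q = 77.37 m³/s; C = (72.00·23.00 + 5.370·163.0)/77.37 = 32.72 mg/L.
Outfall 2: combined Q = 88.37 m³/s; C = (77.37·32.72 + 11.00·254.0)/88.37 = 60.26 mg/L.
Outfall 3: combined Q = 95.38 m³/s; C = (88.37·60.26 + 7.010·340.0)/95.38 = 80.82 mg/L.

80.8 mg/L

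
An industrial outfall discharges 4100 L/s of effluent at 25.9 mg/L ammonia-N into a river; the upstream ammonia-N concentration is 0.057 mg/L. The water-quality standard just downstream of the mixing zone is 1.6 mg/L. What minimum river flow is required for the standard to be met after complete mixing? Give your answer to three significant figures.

Set C_mix = 1.6: (Q·0.05700 + 4100·25.90) / (Q + 4100) = 1.6
→ Q = 4100·(25.90 − 1.6)/(1.6 − 0.05700) = 64570 L/s.

64600 L/s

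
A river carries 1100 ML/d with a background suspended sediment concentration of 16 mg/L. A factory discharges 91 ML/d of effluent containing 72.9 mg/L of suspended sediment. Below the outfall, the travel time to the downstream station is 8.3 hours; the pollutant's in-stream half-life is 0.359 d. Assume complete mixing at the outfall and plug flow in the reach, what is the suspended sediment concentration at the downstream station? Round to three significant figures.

After mixing, C = (1100·16.00 + 91.00·72.90) / 1191 = 24230/1191 = 20.35 mg/L.
Half-life 0.359 d → k = ln 2 / 0.359 = 1.931 d⁻¹.
Applying C = C₀e^(−kt): 20.35 × 0.5129 = 10.44 mg/L.

10.4 mg/L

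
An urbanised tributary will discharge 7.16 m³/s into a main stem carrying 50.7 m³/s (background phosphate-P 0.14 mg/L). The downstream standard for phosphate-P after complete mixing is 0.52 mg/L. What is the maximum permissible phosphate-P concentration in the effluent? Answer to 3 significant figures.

3.21 mg/L

At the limit, (Qr·Cr + Qe·Cₑ)/(Qr + Qe) = 0.52:
Cₑ = (57.86·0.52 − 50.70·0.1400) / 7.160 = 3.211 mg/L.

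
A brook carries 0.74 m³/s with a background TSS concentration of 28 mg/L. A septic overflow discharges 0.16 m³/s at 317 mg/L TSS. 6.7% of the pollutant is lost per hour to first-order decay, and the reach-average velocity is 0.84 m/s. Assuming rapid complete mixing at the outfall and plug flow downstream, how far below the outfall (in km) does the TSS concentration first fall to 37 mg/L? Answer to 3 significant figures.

Flow-weighted average: C = (0.7400·28.00 + 0.1600·317.0) / 0.9000 = 71.44/0.9000 = 79.38 mg/L.
6.7%/h lost → k = −ln(1 − 0.067) = 0.06935 h⁻¹.
Set 79.38·exp(−k·t) = 37 → t = ln(79.38/37)/k = 39620 s = 11.01 h.
Distance = v·t = 0.84·39620 = 33280 m = 33.28 km.

33.3 km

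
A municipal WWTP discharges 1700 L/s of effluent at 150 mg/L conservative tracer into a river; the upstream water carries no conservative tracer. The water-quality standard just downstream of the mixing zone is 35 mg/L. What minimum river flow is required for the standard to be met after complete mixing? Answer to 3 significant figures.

5590 L/s

Set C_mix = 35: (Q·0 + 1700·150.0) / (Q + 1700) = 35
→ Q = 1700·(150.0 − 35)/(35 − 0) = 5586 L/s.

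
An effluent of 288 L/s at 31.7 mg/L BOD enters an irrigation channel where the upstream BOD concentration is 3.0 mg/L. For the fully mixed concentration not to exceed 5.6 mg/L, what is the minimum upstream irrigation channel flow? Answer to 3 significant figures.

2890 L/s

Set C_mix = 5.6: (Q·3.000 + 288.0·31.70) / (Q + 288.0) = 5.6
→ Q = 288.0·(31.70 − 5.6)/(5.6 − 3.000) = 2891 L/s.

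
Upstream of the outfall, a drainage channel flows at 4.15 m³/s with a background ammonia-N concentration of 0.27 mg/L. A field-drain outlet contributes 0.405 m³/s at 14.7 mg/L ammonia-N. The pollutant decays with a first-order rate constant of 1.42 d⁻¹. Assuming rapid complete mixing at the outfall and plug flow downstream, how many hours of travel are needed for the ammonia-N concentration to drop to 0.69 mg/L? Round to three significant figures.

Mixed concentration C = ΣQC/ΣQ = (4.150·0.2700 + 0.4050·14.70) / 4.555 = 7.074/4.555 = 1.553 mg/L.
1.553·exp(−k·t) = 0.69 → t = ln(1.553/0.69)/k = 49360 s = 13.71 h.

13.7 h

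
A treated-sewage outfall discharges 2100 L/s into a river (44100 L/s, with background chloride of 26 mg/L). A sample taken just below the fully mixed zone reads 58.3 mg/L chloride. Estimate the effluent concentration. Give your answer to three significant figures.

737 mg/L

Mass balance: 44100·26.00 + 2100·Cₑ = 46200·58.30
→ Cₑ = (46200·58.30 − 44100·26.00) / 2100 = 736.6 mg/L.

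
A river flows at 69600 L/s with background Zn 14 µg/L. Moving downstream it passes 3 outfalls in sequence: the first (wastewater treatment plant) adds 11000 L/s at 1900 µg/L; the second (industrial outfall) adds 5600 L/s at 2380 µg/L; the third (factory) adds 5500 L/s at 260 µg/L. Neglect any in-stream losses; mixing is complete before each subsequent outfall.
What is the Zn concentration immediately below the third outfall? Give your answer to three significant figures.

Outfall 1: combined Q = 80600 L/s; C = (69600·14.00 + 11000·1900)/80600 = 271.4 µg/L.
Outfall 2: combined Q = 86200 L/s; C = (80600·271.4 + 5600·2380)/86200 = 408.4 µg/L.
Outfall 3: combined Q = 91700 L/s; C = (86200·408.4 + 5500·260.0)/91700 = 399.5 µg/L.

399 µg/L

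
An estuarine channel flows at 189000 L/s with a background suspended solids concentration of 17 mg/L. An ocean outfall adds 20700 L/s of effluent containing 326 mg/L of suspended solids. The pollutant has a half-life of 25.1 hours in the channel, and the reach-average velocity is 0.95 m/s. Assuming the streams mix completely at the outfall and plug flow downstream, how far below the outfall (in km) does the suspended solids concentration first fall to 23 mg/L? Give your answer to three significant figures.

89.8 km

Mixed concentration C = ΣQC/ΣQ = (189000·17.00 + 20700·326.0) / 209700 = 9961000/209700 = 47.50 mg/L.
Half-life 25.1 h → k = ln 2 / 25.1 = 0.02762 h⁻¹ = 0.6628 d⁻¹.
Set 47.50·exp(−k·t) = 23 → t = ln(47.50/23)/k = 94550 s = 26.26 h.
Distance = v·t = 0.95·94550 = 89820 m = 89.82 km.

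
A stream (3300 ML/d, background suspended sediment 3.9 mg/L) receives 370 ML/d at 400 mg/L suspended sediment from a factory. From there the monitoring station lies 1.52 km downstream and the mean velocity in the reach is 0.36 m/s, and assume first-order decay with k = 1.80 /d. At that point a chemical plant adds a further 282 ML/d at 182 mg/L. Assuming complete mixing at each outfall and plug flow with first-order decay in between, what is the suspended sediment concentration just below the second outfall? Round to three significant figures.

50.3 mg/L

Mass balance: C = (3300·3.900 + 370.0·400.0) / 3670 = 160900/3670 = 43.83 mg/L; combined flow 3670 ML/d.
Travel time t = 1.52·1000 / 0.36 = 4222 s = 1.173 h.
Decay over the reach: 43.83·exp(−kt) = 43.83·0.9158 = 40.14 mg/L.
Second outfall: C = (3670·40.14 + 282.0·182.0)/3952 = 50.27 mg/L.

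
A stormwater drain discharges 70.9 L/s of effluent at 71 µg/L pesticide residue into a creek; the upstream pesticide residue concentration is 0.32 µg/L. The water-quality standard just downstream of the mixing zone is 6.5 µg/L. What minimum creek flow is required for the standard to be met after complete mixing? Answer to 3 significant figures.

Set C_mix = 6.5: (Q·0.3200 + 70.90·71.00) / (Q + 70.90) = 6.5
→ Q = 70.90·(71.00 − 6.5)/(6.5 − 0.3200) = 740.0 L/s.

740 L/s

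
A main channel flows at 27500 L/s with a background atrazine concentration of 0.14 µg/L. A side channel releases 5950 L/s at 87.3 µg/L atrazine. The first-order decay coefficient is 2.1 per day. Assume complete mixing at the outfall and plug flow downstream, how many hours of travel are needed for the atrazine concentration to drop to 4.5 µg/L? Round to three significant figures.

Flow-weighted average: C = (27500·0.1400 + 5950·87.30) / 33450 = 523300/33450 = 15.64 µg/L.
15.64·exp(−k·t) = 4.5 → t = ln(15.64/4.5)/k = 51260 s = 14.24 h.

14.2 h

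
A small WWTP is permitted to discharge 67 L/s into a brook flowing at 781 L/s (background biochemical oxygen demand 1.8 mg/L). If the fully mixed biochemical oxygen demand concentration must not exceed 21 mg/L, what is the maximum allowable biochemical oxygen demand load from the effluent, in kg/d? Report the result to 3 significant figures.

Mass balance at the limit: 781.0·1.800 + 67.00·Cₑ = 848.0·21 → Cₑ = 244.8 mg/L.
67.00 L/s = 0.06700 m³/s. Load = 0.06700 m³/s × 244.8 g/m³ × 86 400 s/d = 1417 kg/d.

1420 kg/d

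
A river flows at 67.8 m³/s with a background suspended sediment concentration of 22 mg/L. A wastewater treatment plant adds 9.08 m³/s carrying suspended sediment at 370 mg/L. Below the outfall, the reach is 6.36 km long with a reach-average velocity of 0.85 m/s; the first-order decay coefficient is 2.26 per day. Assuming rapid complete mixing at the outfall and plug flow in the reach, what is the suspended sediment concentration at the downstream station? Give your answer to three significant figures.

Mixed concentration C = ΣQC/ΣQ = (67.80·22.00 + 9.080·370.0) / 76.88 = 4851/76.88 = 63.10 mg/L.
Travel time t = 6.36·1000 / 0.85 = 7482 s = 2.078 h.
Applying C = C₀e^(−kt): 63.10 × 0.8222 = 51.88 mg/L.

51.9 mg/L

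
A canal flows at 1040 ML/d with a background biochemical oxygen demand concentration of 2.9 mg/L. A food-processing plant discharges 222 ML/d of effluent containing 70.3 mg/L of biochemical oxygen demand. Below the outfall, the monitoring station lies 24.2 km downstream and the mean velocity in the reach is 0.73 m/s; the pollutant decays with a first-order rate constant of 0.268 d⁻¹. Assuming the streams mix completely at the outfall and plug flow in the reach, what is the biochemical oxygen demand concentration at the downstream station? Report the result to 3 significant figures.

Mixed concentration C = ΣQC/ΣQ = (1040·2.900 + 222.0·70.30) / 1262 = 18620/1262 = 14.76 mg/L.
Travel time t = 24.2·1000 / 0.73 = 33150 s = 9.209 h.
First-order decay: C = 14.76·exp(−k·t) = 14.76·0.9023 = 13.31 mg/L.

13.3 mg/L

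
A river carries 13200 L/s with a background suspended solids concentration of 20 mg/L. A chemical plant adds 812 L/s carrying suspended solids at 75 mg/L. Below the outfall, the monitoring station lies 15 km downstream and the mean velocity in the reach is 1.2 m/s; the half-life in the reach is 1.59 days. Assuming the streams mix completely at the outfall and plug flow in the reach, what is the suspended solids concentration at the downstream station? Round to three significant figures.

21.8 mg/L

Mixed concentration C = ΣQC/ΣQ = (13200·20.00 + 812.0·75.00) / 14010 = 324900/14010 = 23.19 mg/L.
Travel time t = 15·1000 / 1.2 = 12500 s = 3.472 h.
Half-life 1.59 d → k = ln 2 / 1.59 = 0.4359 d⁻¹.
After decay, C = 23.19 × e^(−kt) = 23.19 × 0.9389 = 21.77 mg/L.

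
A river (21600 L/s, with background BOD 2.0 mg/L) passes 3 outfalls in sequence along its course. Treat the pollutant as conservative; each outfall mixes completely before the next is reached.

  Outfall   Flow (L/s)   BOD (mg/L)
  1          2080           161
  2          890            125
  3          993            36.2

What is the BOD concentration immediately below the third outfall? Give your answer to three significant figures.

20.5 mg/L

After outfall 1: Q = 21600 + 2080 = 23680 L/s; C = (21600·2.000 + 2080·161.0)/23680 = 15.97 mg/L.
After outfall 2: Q = 23680 + 890.0 = 24570 L/s; C = (23680·15.97 + 890.0·125.0)/24570 = 19.92 mg/L.
After outfall 3: Q = 24570 + 993.0 = 25560 L/s; C = (24570·19.92 + 993.0·36.20)/25560 = 20.55 mg/L.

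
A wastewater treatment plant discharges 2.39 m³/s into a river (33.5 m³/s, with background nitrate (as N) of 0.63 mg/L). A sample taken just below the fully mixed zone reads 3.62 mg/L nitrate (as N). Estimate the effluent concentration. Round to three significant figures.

Mass balance: 33.50·0.6300 + 2.390·Cₑ = 35.89·3.620
→ Cₑ = (35.89·3.620 − 33.50·0.6300) / 2.390 = 45.53 mg/L.

45.5 mg/L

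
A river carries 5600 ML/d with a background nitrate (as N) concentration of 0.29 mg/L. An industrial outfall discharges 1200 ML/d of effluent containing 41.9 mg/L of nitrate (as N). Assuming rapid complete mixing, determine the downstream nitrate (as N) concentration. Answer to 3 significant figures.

Conservation of mass: C = (5600·0.2900 + 1200·41.90) / 6800 = 51900/6800 = 7.633 mg/L.

7.63 mg/L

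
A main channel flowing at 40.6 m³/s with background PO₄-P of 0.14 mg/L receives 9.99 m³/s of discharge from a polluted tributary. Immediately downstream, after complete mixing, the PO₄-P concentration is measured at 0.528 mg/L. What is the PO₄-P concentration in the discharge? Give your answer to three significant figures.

Mass balance: 40.60·0.1400 + 9.990·Cₑ = 50.59·0.5280
→ Cₑ = (50.59·0.5280 − 40.60·0.1400) / 9.990 = 2.105 mg/L.

2.10 mg/L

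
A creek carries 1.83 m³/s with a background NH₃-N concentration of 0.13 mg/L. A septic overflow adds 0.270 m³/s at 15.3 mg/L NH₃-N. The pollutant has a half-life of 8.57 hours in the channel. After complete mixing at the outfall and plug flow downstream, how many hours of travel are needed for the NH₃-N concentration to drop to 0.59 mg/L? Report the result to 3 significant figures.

15.6 h

Mass balance: C = (1.830·0.1300 + 0.2700·15.30) / 2.100 = 4.369/2.100 = 2.080 mg/L.
Half-life 8.57 h → k = ln 2 / 8.57 = 0.08088 h⁻¹ = 1.941 d⁻¹.
2.080·exp(−k·t) = 0.59 → t = ln(2.080/0.59)/k = 56090 s = 15.58 h.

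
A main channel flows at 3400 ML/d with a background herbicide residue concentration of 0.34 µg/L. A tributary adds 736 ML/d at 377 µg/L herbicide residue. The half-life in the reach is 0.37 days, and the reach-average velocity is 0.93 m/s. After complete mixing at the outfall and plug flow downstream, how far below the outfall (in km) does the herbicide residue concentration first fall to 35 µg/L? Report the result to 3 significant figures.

28.1 km

Flow-weighted average: C = (3400·0.3400 + 736.0·377.0) / 4136 = 278600/4136 = 67.37 µg/L.
Half-life 0.37 d → k = ln 2 / 0.37 = 1.873 d⁻¹.
Set 67.37·exp(−k·t) = 35 → t = ln(67.37/35)/k = 30200 s = 8.389 h.
Distance = v·t = 0.93·30200 = 28090 m = 28.09 km.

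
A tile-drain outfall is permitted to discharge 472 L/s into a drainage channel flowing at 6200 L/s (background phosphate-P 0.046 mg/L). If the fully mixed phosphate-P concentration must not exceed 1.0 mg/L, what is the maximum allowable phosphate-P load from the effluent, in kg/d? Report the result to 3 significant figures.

552 kg/d

Mass balance at the limit: 6200·0.04600 + 472.0·Cₑ = 6672·1.0 → Cₑ = 13.53 mg/L.
472.0 L/s = 0.4720 m³/s. Load = 0.4720 m³/s × 13.53 g/m³ × 86 400 s/d = 551.8 kg/d.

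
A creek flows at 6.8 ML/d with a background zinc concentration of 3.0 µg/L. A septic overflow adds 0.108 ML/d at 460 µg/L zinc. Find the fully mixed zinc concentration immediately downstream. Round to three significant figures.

Mass balance: C = (6.800·3.000 + 0.1080·460.0) / 6.908 = 70.08/6.908 = 10.14 µg/L.

10.1 µg/L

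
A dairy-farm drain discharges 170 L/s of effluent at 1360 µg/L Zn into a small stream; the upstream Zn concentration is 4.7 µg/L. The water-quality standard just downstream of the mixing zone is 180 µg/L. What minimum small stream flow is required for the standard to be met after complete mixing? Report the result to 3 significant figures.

1140 L/s

Set C_mix = 180: (Q·4.700 + 170.0·1360) / (Q + 170.0) = 180
→ Q = 170.0·(1360 − 180)/(180 − 4.700) = 1144 L/s.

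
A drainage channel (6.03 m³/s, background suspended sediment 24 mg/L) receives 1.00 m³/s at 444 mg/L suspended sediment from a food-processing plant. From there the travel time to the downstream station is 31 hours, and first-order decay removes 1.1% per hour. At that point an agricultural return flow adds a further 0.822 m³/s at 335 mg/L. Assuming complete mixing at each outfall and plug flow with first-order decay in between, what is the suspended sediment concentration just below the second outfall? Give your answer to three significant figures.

88.3 mg/L

Mass balance: C = (6.030·24.00 + 1.000·444.0) / 7.030 = 588.7/7.030 = 83.74 mg/L; combined flow 7.030 m³/s.
1.1%/h lost → k = −ln(1 − 0.011) = 0.01106 h⁻¹.
Decay over the reach: 83.74·exp(−kt) = 83.74·0.7097 = 59.43 mg/L.
Second outfall: C = (7.030·59.43 + 0.8220·335.0)/7.852 = 88.28 mg/L.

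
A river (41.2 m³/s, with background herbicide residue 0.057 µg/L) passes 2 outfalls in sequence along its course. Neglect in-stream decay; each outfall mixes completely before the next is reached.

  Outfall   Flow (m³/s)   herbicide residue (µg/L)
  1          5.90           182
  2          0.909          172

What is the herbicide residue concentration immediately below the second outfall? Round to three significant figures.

25.7 µg/L

After outfall 1: Q = 41.20 + 5.900 = 47.10 m³/s; C = (41.20·0.05700 + 5.900·182.0)/47.10 = 22.85 µg/L.
After outfall 2: Q = 47.10 + 0.9090 = 48.01 m³/s; C = (47.10·22.85 + 0.9090·172.0)/48.01 = 25.67 µg/L.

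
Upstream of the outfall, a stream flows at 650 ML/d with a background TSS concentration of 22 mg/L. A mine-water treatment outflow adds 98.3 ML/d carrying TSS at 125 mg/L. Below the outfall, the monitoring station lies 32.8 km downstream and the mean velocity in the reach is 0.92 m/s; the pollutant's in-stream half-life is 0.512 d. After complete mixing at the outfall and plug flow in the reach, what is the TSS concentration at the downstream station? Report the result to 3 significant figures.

20.3 mg/L

Flow-weighted average: C = (650.0·22.00 + 98.30·125.0) / 748.3 = 26590/748.3 = 35.53 mg/L.
Travel time t = 32.8·1000 / 0.92 = 35650 s = 9.903 h.
Half-life 0.512 d → k = ln 2 / 0.512 = 1.354 d⁻¹.
First-order decay: C = 35.53·exp(−k·t) = 35.53·0.5720 = 20.32 mg/L.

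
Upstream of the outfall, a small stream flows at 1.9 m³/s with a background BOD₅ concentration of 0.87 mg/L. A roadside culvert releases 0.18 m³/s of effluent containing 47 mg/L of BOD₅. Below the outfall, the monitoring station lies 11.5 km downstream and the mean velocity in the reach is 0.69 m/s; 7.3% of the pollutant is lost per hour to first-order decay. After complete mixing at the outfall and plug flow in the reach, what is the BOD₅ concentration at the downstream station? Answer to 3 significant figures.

3.42 mg/L

Mixed concentration C = ΣQC/ΣQ = (1.900·0.8700 + 0.1800·47.00) / 2.080 = 10.11/2.080 = 4.862 mg/L.
Travel time t = 11.5·1000 / 0.69 = 16670 s = 4.630 h.
7.3%/h lost → k = −ln(1 − 0.073) = 0.07580 h⁻¹.
After decay, C = 4.862 × e^(−kt) = 4.862 × 0.7040 = 3.423 mg/L.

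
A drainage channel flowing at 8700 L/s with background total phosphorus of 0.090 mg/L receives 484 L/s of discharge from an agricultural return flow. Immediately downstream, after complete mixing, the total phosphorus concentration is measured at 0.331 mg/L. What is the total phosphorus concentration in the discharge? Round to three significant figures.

4.66 mg/L

Mass balance: 8700·0.09000 + 484.0·Cₑ = 9184·0.3310
→ Cₑ = (9184·0.3310 − 8700·0.09000) / 484.0 = 4.663 mg/L.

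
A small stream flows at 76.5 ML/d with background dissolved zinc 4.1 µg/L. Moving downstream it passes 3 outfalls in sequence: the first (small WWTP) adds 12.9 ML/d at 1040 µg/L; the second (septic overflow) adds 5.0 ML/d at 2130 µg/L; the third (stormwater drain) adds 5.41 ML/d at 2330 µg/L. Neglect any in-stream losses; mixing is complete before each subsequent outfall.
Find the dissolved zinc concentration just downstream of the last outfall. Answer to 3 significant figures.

After outfall 1: Q = 76.50 + 12.90 = 89.40 ML/d; C = (76.50·4.100 + 12.90·1040)/89.40 = 153.6 µg/L.
After outfall 2: Q = 89.40 + 5.000 = 94.40 ML/d; C = (89.40·153.6 + 5.000·2130)/94.40 = 258.3 µg/L.
After outfall 3: Q = 94.40 + 5.410 = 99.81 ML/d; C = (94.40·258.3 + 5.410·2330)/99.81 = 370.6 µg/L.

371 µg/L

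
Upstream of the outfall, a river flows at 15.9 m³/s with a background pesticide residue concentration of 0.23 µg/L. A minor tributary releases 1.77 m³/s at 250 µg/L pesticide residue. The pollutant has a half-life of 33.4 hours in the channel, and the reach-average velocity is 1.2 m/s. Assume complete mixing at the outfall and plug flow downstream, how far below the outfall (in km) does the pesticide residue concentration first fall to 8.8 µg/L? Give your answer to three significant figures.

219 km

After mixing, C = (15.90·0.2300 + 1.770·250.0) / 17.67 = 446.2/17.67 = 25.25 µg/L.
Half-life 33.4 h → k = ln 2 / 33.4 = 0.02075 h⁻¹ = 0.4981 d⁻¹.
Set 25.25·exp(−k·t) = 8.8 → t = ln(25.25/8.8)/k = 182800 s = 50.79 h.
Distance = v·t = 1.2·182800 = 219400 m = 219.4 km.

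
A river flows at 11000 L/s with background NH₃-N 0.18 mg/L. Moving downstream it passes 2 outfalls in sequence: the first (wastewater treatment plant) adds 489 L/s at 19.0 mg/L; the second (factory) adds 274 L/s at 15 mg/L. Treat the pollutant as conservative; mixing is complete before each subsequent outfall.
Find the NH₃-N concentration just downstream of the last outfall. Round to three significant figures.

Outfall 1: combined Q = 11490 L/s; C = (11000·0.1800 + 489.0·19.00)/11490 = 0.9810 mg/L.
Outfall 2: combined Q = 11760 L/s; C = (11490·0.9810 + 274.0·15.00)/11760 = 1.308 mg/L.

1.31 mg/L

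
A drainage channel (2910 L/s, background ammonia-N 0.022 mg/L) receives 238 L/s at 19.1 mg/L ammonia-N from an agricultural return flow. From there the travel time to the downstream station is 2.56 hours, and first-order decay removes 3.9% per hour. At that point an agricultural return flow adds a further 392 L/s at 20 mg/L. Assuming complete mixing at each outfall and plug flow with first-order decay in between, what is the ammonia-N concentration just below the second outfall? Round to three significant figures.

Mass balance: C = (2910·0.02200 + 238.0·19.10) / 3148 = 4610/3148 = 1.464 mg/L; combined flow 3148 L/s.
3.9%/h lost → k = −ln(1 − 0.039) = 0.03978 h⁻¹.
After decay, C = 1.464 × e^(−kt) = 1.464 × 0.9032 = 1.323 mg/L.
Second outfall: C = (3148·1.323 + 392.0·20.00)/3540 = 3.391 mg/L.

3.39 mg/L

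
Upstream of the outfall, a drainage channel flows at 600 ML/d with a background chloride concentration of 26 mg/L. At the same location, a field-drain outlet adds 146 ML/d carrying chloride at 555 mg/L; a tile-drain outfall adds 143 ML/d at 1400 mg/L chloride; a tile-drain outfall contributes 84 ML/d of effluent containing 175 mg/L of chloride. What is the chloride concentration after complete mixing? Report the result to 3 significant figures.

Mixed concentration C = ΣQC/ΣQ = (600.0·26.00 + 146.0·555.0 + 143.0·1400 + 84.00·175.0) / 973.0 = 311500/973.0 = 320.2 mg/L.

320 mg/L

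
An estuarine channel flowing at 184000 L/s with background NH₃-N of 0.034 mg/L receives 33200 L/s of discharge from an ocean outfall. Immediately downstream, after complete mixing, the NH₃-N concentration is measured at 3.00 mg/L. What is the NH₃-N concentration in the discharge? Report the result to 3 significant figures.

Mass balance: 184000·0.03400 + 33200·Cₑ = 217200·3.000
→ Cₑ = (217200·3.000 − 184000·0.03400) / 33200 = 19.44 mg/L.

19.4 mg/L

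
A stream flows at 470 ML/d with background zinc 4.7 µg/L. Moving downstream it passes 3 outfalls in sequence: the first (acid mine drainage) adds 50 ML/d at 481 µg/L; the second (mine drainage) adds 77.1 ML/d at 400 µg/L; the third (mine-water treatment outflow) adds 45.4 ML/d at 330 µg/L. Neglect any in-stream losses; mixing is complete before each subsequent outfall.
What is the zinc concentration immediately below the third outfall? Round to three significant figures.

Below outfall 1: Q → 520.0 ML/d, C = (470.0·4.700 + 50.00·481.0)/520.0 = 50.50 µg/L.
Below outfall 2: Q → 597.1 ML/d, C = (520.0·50.50 + 77.10·400.0)/597.1 = 95.63 µg/L.
Below outfall 3: Q → 642.5 ML/d, C = (597.1·95.63 + 45.40·330.0)/642.5 = 112.2 µg/L.

112 µg/L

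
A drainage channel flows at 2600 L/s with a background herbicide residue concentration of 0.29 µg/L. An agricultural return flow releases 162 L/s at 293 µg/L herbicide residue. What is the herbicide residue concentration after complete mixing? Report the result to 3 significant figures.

Flow-weighted average: C = (2600·0.2900 + 162.0·293.0) / 2762 = 48220/2762 = 17.46 µg/L.

17.5 µg/L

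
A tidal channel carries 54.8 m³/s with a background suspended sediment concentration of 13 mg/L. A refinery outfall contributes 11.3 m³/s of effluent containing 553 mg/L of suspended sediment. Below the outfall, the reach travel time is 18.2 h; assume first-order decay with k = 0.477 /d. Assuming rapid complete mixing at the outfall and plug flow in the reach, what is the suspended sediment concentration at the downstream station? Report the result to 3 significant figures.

73.3 mg/L

Conservation of mass: C = (54.80·13.00 + 11.30·553.0) / 66.10 = 6961/66.10 = 105.3 mg/L.
After decay, C = 105.3 × e^(−kt) = 105.3 × 0.6965 = 73.35 mg/L.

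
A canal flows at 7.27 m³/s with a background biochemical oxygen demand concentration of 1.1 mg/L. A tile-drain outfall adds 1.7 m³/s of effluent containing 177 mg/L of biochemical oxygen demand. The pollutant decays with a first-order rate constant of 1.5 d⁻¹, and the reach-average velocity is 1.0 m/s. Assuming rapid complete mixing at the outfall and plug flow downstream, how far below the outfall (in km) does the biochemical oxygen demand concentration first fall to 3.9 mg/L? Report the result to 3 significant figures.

Mixed concentration C = ΣQC/ΣQ = (7.270·1.100 + 1.700·177.0) / 8.970 = 308.9/8.970 = 34.44 mg/L.
Set 34.44·exp(−k·t) = 3.9 → t = ln(34.44/3.9)/k = 125500 s = 34.85 h.
Distance = v·t = 1.0·125500 = 125500 m = 125.5 km.

125 km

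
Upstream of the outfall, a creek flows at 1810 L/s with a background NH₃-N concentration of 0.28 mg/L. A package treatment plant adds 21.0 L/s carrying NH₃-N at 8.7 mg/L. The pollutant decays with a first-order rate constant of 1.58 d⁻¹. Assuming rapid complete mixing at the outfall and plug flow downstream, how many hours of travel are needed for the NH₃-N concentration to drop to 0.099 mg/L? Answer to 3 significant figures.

Conservation of mass: C = (1810·0.2800 + 21.00·8.700) / 1831 = 689.5/1831 = 0.3766 mg/L.
0.3766·exp(−k·t) = 0.099 → t = ln(0.3766/0.099)/k = 73060 s = 20.29 h.

20.3 h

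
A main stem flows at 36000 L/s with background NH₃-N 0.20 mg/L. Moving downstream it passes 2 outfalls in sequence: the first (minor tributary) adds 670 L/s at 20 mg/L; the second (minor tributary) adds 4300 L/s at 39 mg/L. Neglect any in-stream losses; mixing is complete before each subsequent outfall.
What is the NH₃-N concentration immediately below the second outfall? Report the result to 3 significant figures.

4.60 mg/L

Below outfall 1: Q → 36670 L/s, C = (36000·0.2000 + 670.0·20.00)/36670 = 0.5618 mg/L.
Below outfall 2: Q → 40970 L/s, C = (36670·0.5618 + 4300·39.00)/40970 = 4.596 mg/L.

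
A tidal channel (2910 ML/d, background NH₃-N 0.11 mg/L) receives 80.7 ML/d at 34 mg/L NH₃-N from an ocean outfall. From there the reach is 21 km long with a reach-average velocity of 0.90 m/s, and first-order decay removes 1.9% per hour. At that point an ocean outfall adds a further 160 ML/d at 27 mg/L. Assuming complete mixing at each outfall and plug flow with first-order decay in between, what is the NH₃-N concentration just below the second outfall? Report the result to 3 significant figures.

Conservation of mass: C = (2910·0.1100 + 80.70·34.00) / 2991 = 3064/2991 = 1.024 mg/L; combined flow 2991 ML/d.
Travel time t = 21·1000 / 0.90 = 23330 s = 6.481 h.
1.9%/h lost → k = −ln(1 − 0.019) = 0.01918 h⁻¹.
First-order decay: C = 1.024·exp(−k·t) = 1.024·0.8831 = 0.9047 mg/L.
At the second outfall, C = (2991·0.9047 + 160.0·27.00) / (2991 + 160.0) = 2.230 mg/L.

2.23 mg/L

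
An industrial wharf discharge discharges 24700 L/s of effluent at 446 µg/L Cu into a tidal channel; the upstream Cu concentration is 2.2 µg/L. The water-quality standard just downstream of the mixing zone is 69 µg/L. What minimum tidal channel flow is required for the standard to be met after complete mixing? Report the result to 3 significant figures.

139000 L/s

Set C_mix = 69: (Q·2.200 + 24700·446.0) / (Q + 24700) = 69
→ Q = 24700·(446.0 − 69)/(69 − 2.200) = 139400 L/s.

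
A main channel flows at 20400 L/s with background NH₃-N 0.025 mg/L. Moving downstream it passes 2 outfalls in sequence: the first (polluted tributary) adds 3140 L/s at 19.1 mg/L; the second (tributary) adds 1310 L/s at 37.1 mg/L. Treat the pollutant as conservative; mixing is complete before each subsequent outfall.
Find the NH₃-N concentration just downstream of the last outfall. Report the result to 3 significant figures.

4.39 mg/L

Below outfall 1: Q → 23540 L/s, C = (20400·0.02500 + 3140·19.10)/23540 = 2.569 mg/L.
Below outfall 2: Q → 24850 L/s, C = (23540·2.569 + 1310·37.10)/24850 = 4.390 mg/L.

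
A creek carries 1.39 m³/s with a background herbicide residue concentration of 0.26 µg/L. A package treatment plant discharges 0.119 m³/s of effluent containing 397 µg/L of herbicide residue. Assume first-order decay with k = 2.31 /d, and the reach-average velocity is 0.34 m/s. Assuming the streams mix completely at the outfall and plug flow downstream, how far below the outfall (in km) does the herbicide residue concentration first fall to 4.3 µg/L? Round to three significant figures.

After mixing, C = (1.390·0.2600 + 0.1190·397.0) / 1.509 = 47.60/1.509 = 31.55 µg/L.
Set 31.55·exp(−k·t) = 4.3 → t = ln(31.55/4.3)/k = 74540 s = 20.71 h.
Distance = v·t = 0.34·74540 = 25340 m = 25.34 km.

25.3 km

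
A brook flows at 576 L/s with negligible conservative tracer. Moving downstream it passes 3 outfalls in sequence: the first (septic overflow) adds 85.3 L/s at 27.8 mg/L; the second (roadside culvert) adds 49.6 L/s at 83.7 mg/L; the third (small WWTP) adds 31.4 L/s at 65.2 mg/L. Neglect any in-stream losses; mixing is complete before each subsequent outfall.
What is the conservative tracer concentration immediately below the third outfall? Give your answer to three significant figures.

11.5 mg/L

Below outfall 1: Q → 661.3 L/s, C = (576.0·0 + 85.30·27.80)/661.3 = 3.586 mg/L.
Below outfall 2: Q → 710.9 L/s, C = (661.3·3.586 + 49.60·83.70)/710.9 = 9.175 mg/L.
Below outfall 3: Q → 742.3 L/s, C = (710.9·9.175 + 31.40·65.20)/742.3 = 11.55 mg/L.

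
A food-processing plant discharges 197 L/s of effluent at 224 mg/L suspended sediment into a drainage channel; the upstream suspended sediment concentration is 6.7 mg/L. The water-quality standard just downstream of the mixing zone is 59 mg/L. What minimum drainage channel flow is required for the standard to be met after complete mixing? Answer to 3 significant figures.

Set C_mix = 59: (Q·6.700 + 197.0·224.0) / (Q + 197.0) = 59
→ Q = 197.0·(224.0 − 59)/(59 − 6.700) = 621.5 L/s.

622 L/s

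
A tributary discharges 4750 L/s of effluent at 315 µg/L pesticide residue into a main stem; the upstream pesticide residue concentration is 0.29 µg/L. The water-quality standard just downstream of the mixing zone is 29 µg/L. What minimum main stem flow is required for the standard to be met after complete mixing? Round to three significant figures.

47300 L/s

Set C_mix = 29: (Q·0.2900 + 4750·315.0) / (Q + 4750) = 29
→ Q = 4750·(315.0 − 29)/(29 − 0.2900) = 47320 L/s.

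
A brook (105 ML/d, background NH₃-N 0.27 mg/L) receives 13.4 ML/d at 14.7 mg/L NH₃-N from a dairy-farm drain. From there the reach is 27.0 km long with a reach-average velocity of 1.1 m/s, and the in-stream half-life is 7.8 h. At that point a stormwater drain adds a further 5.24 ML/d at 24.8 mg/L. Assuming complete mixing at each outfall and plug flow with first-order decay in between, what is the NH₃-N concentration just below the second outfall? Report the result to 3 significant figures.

2.05 mg/L

Mass balance: C = (105.0·0.2700 + 13.40·14.70) / 118.4 = 225.3/118.4 = 1.903 mg/L; combined flow 118.4 ML/d.
Travel time t = 27.0·1000 / 1.1 = 24550 s = 6.818 h.
Half-life 7.8 h → k = ln 2 / 7.8 = 0.08887 h⁻¹ = 2.133 d⁻¹.
Decay over the reach: 1.903·exp(−kt) = 1.903·0.5456 = 1.038 mg/L.
Second outfall: C = (118.4·1.038 + 5.240·24.80)/123.6 = 2.045 mg/L.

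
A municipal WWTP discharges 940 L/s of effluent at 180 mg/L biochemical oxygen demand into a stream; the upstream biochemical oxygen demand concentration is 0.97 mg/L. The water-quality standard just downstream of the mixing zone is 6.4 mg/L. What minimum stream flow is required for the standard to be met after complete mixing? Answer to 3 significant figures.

Set C_mix = 6.4: (Q·0.9700 + 940.0·180.0) / (Q + 940.0) = 6.4
→ Q = 940.0·(180.0 − 6.4)/(6.4 − 0.9700) = 30050 L/s.

30100 L/s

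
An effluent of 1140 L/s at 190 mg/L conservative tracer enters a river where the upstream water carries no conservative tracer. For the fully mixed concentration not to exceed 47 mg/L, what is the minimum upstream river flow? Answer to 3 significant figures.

3470 L/s

Set C_mix = 47: (Q·0 + 1140·190.0) / (Q + 1140) = 47
→ Q = 1140·(190.0 − 47)/(47 − 0) = 3469 L/s.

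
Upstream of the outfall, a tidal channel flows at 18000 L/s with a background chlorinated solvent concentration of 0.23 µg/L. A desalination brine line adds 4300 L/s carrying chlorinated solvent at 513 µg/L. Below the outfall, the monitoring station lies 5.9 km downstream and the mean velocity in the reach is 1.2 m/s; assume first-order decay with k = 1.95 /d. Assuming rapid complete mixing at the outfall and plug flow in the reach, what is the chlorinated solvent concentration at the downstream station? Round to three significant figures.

88.7 µg/L

Mass balance: C = (18000·0.2300 + 4300·513.0) / 22300 = 2210000/22300 = 99.10 µg/L.
Travel time t = 5.9·1000 / 1.2 = 4917 s = 1.366 h.
First-order decay: C = 99.10·exp(−k·t) = 99.10·0.8950 = 88.70 µg/L.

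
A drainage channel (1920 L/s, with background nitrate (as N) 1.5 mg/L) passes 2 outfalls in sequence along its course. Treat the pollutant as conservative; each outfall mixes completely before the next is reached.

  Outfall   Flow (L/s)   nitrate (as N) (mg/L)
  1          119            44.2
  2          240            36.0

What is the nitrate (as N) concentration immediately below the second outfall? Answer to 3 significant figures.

Below outfall 1: Q → 2039 L/s, C = (1920·1.500 + 119.0·44.20)/2039 = 3.992 mg/L.
Below outfall 2: Q → 2279 L/s, C = (2039·3.992 + 240.0·36.00)/2279 = 7.363 mg/L.

7.36 mg/L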